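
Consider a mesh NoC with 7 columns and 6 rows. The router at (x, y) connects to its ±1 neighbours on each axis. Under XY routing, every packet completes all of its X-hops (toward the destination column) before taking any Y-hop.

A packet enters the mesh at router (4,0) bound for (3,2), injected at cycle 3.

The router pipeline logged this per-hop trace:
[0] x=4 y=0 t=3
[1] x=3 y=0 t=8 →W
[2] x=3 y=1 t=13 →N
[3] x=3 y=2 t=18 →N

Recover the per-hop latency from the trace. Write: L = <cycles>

From hop 0 (3) to hop 1 (8): +5 cycles.
That increment is L by definition: L = 5.

L = 5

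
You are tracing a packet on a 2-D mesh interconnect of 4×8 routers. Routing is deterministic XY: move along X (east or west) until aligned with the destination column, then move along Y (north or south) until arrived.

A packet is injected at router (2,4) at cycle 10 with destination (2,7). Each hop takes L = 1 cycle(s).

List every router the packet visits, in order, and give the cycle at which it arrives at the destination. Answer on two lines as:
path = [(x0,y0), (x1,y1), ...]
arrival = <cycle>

path = [(2,4), (2,5), (2,6), (2,7)]
arrival = 13

hop 0: (2,4) @ cyc 10
hop 1: (2,5) @ cyc 11  [N]
hop 2: (2,6) @ cyc 12  [N]
hop 3: (2,7) @ cyc 13  [N]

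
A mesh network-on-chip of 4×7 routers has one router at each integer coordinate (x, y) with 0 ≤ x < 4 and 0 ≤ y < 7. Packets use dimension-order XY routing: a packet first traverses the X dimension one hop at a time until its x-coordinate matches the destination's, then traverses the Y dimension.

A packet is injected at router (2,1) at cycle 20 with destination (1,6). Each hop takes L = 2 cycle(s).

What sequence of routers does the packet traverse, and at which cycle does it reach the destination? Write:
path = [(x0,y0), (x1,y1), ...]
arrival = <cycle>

hop 0: (2,1) @ cyc 20
hop 1: (1,1) @ cyc 22  [W]
hop 2: (1,2) @ cyc 24  [N]
hop 3: (1,3) @ cyc 26  [N]
hop 4: (1,4) @ cyc 28  [N]
hop 5: (1,5) @ cyc 30  [N]
hop 6: (1,6) @ cyc 32  [N]

path = [(2,1), (1,1), (1,2), (1,3), (1,4), (1,5), (1,6)]
arrival = 32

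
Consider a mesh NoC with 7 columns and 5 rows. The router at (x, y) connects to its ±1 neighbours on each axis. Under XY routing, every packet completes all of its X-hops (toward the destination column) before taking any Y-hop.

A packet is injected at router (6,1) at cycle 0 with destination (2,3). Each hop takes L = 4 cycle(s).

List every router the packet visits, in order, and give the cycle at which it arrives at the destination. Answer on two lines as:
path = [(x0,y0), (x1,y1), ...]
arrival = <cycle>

hop 0: (6,1) @ cyc 0
hop 1: (5,1) @ cyc 4  [W]
hop 2: (4,1) @ cyc 8  [W]
hop 3: (3,1) @ cyc 12  [W]
hop 4: (2,1) @ cyc 16  [W]
hop 5: (2,2) @ cyc 20  [N]
hop 6: (2,3) @ cyc 24  [N]

path = [(6,1), (5,1), (4,1), (3,1), (2,1), (2,2), (2,3)]
arrival = 24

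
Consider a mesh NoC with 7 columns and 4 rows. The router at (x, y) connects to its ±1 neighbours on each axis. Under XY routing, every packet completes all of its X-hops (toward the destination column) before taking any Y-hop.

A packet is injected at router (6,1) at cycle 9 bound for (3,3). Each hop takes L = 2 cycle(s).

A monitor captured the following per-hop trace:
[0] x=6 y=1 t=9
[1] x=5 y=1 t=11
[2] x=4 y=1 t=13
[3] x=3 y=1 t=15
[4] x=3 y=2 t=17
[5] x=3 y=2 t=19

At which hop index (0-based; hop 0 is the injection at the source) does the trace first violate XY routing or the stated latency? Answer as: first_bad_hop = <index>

[1] (-1,+0) / 2c ⇒ ok
[2] (-1,+0) / 2c ⇒ ok
[3] (-1,+0) / 2c ⇒ ok
[4] (+0,+1) / 2c ⇒ ok
[5] (+0,+0) / 2c ⇒ BAD: non-unit step

first_bad_hop = 5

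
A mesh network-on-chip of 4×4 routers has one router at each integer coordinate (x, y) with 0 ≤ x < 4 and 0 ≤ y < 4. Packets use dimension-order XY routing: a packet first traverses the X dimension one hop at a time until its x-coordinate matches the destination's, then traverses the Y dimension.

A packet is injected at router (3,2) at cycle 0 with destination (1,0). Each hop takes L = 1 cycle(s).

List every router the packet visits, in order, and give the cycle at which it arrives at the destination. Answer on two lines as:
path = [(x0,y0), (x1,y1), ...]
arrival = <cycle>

  0. router=(3,2) cycle=0 (inject)
  1. router=(2,2) cycle=1 dir=W
  2. router=(1,2) cycle=2 dir=W
  3. router=(1,1) cycle=3 dir=S
  4. router=(1,0) cycle=4 dir=S

path = [(3,2), (2,2), (1,2), (1,1), (1,0)]
arrival = 4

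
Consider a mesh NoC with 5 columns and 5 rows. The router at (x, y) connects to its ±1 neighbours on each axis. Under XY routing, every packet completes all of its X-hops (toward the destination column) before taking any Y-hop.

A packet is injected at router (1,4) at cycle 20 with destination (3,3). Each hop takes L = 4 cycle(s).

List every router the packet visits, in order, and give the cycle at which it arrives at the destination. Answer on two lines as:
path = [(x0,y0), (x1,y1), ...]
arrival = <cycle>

hop 0: (1,4) @ cyc 20
hop 1: (2,4) @ cyc 24  [E]
hop 2: (3,4) @ cyc 28  [E]
hop 3: (3,3) @ cyc 32  [S]

path = [(1,4), (2,4), (3,4), (3,3)]
arrival = 32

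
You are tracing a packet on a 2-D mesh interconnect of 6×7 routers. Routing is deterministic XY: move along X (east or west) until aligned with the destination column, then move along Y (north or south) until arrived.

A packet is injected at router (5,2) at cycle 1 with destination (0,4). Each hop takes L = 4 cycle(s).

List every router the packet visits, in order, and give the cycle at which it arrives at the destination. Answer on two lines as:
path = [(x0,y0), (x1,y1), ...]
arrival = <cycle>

path = [(5,2), (4,2), (3,2), (2,2), (1,2), (0,2), (0,3), (0,4)]
arrival = 29

#0 — 5,2 | c1
#1 — 4,2 | c5 | W
#2 — 3,2 | c9 | W
#3 — 2,2 | c13 | W
#4 — 1,2 | c17 | W
#5 — 0,2 | c21 | W
#6 — 0,3 | c25 | N
#7 — 0,4 | c29 | N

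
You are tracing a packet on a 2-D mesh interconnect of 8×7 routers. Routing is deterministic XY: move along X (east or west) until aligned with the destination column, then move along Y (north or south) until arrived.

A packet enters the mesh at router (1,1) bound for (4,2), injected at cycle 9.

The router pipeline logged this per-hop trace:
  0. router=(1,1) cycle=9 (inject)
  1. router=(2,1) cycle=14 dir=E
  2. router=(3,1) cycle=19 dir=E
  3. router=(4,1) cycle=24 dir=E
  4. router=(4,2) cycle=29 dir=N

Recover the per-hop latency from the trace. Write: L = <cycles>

Between hops 0 and 1 the cycle counter advances 14 − 9 = 5.
Each hop adds L, hence L = 5.

L = 5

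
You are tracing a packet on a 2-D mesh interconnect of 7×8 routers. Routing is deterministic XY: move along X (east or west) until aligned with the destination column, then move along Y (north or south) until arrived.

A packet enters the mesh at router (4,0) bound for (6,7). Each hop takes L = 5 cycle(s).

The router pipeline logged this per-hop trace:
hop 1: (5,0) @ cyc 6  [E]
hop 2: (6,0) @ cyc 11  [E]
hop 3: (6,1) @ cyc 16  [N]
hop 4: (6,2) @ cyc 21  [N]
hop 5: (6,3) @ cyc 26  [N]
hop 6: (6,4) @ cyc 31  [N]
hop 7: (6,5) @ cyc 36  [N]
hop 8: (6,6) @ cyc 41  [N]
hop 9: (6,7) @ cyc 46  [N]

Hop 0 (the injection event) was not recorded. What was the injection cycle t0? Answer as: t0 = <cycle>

The first recorded entry is hop 1 at cycle 6.
So t0 = 6 − 1·5 = 1.

t0 = 1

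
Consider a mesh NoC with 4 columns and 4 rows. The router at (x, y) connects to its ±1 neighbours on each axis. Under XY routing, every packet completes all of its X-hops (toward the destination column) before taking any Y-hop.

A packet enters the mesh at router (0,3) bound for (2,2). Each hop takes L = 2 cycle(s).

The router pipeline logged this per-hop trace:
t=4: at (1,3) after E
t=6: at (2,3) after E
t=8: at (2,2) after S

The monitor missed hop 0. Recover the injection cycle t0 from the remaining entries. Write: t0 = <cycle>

t0 = 2

The first recorded entry is hop 1 at cycle 4.
t0 = cyc[1] − L = 4 − 2 = 2.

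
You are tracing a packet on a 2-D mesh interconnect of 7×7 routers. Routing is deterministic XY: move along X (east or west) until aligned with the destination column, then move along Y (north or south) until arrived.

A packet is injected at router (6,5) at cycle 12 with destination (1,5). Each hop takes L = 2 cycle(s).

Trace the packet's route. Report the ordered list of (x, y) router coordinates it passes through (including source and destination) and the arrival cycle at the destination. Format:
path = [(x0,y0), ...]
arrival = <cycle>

path = [(6,5), (5,5), (4,5), (3,5), (2,5), (1,5)]
arrival = 22

t=12: at (6,5)
t=14: at (5,5) after W
t=16: at (4,5) after W
t=18: at (3,5) after W
t=20: at (2,5) after W
t=22: at (1,5) after W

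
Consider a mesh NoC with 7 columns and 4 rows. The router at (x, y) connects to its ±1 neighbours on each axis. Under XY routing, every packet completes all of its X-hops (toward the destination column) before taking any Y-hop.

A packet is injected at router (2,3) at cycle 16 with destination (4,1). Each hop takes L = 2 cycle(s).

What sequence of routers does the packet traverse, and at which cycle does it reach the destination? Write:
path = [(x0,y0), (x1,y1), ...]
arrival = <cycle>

path = [(2,3), (3,3), (4,3), (4,2), (4,1)]
arrival = 24

src (2,3)  cyc=16
E→(3,3)  cyc=18
E→(4,3)  cyc=20
S→(4,2)  cyc=22
S→(4,1)  cyc=24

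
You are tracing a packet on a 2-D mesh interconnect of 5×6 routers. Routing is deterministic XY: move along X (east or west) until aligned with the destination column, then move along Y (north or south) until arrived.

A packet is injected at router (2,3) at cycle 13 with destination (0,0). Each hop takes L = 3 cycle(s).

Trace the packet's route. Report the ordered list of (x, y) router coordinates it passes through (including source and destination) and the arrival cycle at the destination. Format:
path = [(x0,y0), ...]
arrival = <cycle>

path = [(2,3), (1,3), (0,3), (0,2), (0,1), (0,0)]
arrival = 28

t=13: at (2,3)
t=16: at (1,3) after W
t=19: at (0,3) after W
t=22: at (0,2) after S
t=25: at (0,1) after S
t=28: at (0,0) after S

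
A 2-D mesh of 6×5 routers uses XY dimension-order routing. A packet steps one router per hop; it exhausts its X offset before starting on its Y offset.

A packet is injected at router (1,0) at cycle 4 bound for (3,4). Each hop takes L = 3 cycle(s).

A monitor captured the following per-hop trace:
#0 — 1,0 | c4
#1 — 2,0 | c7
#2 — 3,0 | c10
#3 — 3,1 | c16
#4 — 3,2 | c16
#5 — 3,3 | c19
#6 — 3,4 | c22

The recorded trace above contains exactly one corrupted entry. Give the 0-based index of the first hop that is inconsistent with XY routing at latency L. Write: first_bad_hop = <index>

check 1→ d=(1,0) cyc+3: ok
check 2→ d=(1,0) cyc+3: ok
check 3→ d=(0,1) cyc+6: BAD: Δcyc=6≠L

first_bad_hop = 3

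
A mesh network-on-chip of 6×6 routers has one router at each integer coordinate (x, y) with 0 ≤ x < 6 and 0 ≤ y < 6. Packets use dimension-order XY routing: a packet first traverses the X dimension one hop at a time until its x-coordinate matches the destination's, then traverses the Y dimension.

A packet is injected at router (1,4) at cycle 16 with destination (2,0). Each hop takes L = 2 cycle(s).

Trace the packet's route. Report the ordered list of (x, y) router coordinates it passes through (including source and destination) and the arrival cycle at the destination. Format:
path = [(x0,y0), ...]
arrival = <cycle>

t=16: at (1,4)
t=18: at (2,4) after E
t=20: at (2,3) after S
t=22: at (2,2) after S
t=24: at (2,1) after S
t=26: at (2,0) after S

path = [(1,4), (2,4), (2,3), (2,2), (2,1), (2,0)]
arrival = 26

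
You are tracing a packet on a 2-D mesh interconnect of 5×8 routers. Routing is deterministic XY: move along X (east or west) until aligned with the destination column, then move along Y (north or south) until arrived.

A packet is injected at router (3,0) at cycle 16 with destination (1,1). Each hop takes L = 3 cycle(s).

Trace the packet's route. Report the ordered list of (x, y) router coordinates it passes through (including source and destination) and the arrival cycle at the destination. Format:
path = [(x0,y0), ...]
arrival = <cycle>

[0] x=3 y=0 t=16
[1] x=2 y=0 t=19 →W
[2] x=1 y=0 t=22 →W
[3] x=1 y=1 t=25 →N

path = [(3,0), (2,0), (1,0), (1,1)]
arrival = 25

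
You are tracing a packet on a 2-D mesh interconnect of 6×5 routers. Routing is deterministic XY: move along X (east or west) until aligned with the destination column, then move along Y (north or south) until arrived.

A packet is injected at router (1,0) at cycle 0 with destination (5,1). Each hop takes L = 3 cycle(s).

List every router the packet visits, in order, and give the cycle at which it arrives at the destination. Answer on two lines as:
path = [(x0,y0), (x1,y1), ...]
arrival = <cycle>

[0] x=1 y=0 t=0
[1] x=2 y=0 t=3 →E
[2] x=3 y=0 t=6 →E
[3] x=4 y=0 t=9 →E
[4] x=5 y=0 t=12 →E
[5] x=5 y=1 t=15 →N

path = [(1,0), (2,0), (3,0), (4,0), (5,0), (5,1)]
arrival = 15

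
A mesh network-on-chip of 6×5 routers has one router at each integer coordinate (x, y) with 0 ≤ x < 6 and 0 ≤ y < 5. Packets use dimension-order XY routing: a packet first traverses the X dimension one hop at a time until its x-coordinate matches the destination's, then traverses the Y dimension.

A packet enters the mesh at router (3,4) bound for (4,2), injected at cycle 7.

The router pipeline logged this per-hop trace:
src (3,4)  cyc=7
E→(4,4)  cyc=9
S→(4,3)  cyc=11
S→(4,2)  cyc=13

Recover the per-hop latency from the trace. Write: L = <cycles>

cyc[1] − cyc[0] = 9 − 7 = 2.
One hop costs L cycles, so L = 2.

L = 2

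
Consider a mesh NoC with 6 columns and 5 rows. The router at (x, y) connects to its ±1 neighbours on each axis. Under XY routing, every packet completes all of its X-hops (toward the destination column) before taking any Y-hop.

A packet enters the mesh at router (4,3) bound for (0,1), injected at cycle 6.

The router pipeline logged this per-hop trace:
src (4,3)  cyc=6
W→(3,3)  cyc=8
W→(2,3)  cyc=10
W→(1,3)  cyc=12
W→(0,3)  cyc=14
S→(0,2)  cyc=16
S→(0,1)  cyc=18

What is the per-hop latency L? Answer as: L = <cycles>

L = 2

From hop 0 (6) to hop 1 (8): +2 cycles.
Per-hop latency L = Δcyc = 2.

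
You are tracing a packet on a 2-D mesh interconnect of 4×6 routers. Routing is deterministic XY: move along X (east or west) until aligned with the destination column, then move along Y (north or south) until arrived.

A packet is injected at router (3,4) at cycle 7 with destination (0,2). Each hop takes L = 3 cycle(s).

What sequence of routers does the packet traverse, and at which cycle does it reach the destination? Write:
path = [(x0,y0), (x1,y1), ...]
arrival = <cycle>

hop 0: (3,4) @ cyc 7
hop 1: (2,4) @ cyc 10  [W]
hop 2: (1,4) @ cyc 13  [W]
hop 3: (0,4) @ cyc 16  [W]
hop 4: (0,3) @ cyc 19  [S]
hop 5: (0,2) @ cyc 22  [S]

path = [(3,4), (2,4), (1,4), (0,4), (0,3), (0,2)]
arrival = 22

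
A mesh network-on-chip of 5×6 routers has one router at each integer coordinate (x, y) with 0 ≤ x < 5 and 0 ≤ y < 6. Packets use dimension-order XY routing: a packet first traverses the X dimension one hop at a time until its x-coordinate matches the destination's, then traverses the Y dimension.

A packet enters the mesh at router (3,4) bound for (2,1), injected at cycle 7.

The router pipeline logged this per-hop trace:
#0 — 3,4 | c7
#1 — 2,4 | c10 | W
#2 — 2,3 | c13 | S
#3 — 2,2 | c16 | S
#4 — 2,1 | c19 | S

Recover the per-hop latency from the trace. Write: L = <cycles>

Δcyc across hop 0→1: 10 − 7 = 3.
That increment is L by definition: L = 3.

L = 3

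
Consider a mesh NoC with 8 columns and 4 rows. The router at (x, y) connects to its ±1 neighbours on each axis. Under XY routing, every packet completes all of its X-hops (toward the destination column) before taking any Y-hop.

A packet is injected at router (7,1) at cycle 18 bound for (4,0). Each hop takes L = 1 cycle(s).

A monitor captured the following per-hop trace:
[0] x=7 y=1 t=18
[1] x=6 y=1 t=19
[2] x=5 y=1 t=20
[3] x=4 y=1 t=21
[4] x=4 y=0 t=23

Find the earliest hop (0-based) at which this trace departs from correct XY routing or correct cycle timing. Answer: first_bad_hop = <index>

first_bad_hop = 4

hop 1: step (-1,+0), +1 cyc — ok
hop 2: step (-1,+0), +1 cyc — ok
hop 3: step (-1,+0), +1 cyc — ok
hop 4: step (+0,-1), +2 cyc — BAD: Δcyc=2≠L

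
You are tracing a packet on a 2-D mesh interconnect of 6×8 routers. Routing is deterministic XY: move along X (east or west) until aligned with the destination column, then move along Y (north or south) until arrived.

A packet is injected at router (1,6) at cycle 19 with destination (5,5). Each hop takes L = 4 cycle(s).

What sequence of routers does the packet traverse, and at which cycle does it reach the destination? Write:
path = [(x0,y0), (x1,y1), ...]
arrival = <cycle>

path = [(1,6), (2,6), (3,6), (4,6), (5,6), (5,5)]
arrival = 39

src (1,6)  cyc=19
E→(2,6)  cyc=23
E→(3,6)  cyc=27
E→(4,6)  cyc=31
E→(5,6)  cyc=35
S→(5,5)  cyc=39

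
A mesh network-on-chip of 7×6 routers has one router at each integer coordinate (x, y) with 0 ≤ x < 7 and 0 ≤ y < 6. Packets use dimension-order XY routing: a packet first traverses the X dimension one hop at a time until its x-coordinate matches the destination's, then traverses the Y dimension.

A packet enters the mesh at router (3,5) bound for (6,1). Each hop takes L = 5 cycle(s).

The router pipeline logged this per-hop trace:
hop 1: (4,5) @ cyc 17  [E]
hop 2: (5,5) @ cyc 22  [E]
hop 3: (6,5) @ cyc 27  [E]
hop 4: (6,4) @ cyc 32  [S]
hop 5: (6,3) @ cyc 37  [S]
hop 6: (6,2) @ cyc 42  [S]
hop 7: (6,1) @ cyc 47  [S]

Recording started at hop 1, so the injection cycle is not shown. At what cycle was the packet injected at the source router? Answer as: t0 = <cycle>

The first recorded entry is hop 1 at cycle 17.
So t0 = 17 − 1·5 = 12.

t0 = 12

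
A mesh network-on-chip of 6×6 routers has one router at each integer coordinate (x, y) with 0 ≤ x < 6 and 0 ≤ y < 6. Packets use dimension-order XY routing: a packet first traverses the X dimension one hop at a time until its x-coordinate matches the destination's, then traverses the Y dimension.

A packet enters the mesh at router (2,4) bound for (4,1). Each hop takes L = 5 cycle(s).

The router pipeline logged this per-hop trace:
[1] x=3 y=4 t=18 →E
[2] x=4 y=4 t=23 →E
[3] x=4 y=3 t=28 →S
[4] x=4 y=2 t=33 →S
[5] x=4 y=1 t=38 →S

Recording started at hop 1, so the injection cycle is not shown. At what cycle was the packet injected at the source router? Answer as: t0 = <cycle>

Hop 1 reached at cycle 18; hop k is at t0 + k·L.
t0 = cyc[1] − L = 18 − 5 = 13.

t0 = 13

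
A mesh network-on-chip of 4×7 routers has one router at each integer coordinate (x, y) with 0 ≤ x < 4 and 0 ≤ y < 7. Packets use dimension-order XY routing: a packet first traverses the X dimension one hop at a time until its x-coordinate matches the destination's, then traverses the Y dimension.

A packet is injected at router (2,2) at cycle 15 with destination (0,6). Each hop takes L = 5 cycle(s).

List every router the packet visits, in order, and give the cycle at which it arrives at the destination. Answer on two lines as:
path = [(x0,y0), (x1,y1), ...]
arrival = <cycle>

src (2,2)  cyc=15
W→(1,2)  cyc=20
W→(0,2)  cyc=25
N→(0,3)  cyc=30
N→(0,4)  cyc=35
N→(0,5)  cyc=40
N→(0,6)  cyc=45

path = [(2,2), (1,2), (0,2), (0,3), (0,4), (0,5), (0,6)]
arrival = 45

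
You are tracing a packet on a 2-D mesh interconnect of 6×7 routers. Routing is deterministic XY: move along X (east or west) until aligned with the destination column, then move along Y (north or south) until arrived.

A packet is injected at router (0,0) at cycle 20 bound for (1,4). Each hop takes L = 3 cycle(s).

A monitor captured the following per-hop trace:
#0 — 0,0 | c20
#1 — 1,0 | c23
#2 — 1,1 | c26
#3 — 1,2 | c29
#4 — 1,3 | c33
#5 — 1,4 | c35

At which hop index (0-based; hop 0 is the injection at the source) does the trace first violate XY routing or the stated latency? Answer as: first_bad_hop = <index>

  1: Δx=+1 Δy=+0 Δt=3 [ok]
  2: Δx=+0 Δy=+1 Δt=3 [ok]
  3: Δx=+0 Δy=+1 Δt=3 [ok]
  4: Δx=+0 Δy=+1 Δt=4 [BAD: Δcyc=4≠L]

first_bad_hop = 4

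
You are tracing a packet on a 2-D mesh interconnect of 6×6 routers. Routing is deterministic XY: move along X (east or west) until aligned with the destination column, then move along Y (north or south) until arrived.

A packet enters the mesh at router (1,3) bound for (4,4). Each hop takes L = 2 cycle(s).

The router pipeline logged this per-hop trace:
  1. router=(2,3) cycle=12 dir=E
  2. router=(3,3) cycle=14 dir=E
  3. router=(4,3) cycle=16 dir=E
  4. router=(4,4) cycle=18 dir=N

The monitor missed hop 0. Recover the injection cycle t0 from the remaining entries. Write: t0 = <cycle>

t0 = 10

The first recorded entry is hop 1 at cycle 12.
Subtract one hop: t0 = 12 − 2 = 10.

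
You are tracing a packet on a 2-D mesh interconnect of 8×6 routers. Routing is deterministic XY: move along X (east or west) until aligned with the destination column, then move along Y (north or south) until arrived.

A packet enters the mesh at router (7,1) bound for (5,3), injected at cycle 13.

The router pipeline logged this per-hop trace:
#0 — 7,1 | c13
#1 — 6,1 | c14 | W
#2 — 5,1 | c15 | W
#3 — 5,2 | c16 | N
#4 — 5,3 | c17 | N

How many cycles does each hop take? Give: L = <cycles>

cyc[1] − cyc[0] = 14 − 13 = 1.
Per-hop latency L = Δcyc = 1.

L = 1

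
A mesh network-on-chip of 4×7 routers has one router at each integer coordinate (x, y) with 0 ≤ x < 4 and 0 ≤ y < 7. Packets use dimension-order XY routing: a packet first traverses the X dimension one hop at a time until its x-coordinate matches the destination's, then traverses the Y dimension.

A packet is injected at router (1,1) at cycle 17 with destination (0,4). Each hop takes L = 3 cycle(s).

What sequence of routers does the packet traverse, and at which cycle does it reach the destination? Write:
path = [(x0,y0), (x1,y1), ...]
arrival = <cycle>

src (1,1)  cyc=17
W→(0,1)  cyc=20
N→(0,2)  cyc=23
N→(0,3)  cyc=26
N→(0,4)  cyc=29

path = [(1,1), (0,1), (0,2), (0,3), (0,4)]
arrival = 29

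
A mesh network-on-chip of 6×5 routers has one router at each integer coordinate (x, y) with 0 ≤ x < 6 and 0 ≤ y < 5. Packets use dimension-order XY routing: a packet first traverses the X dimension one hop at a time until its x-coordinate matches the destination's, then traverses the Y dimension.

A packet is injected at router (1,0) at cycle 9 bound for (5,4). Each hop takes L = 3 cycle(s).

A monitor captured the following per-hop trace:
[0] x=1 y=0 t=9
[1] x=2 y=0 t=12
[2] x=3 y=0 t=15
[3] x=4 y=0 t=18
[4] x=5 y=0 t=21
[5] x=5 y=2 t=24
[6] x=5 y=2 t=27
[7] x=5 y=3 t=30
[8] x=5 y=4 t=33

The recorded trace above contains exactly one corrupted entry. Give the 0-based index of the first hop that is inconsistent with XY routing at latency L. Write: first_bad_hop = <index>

  1: Δx=+1 Δy=+0 Δt=3 [ok]
  2: Δx=+1 Δy=+0 Δt=3 [ok]
  3: Δx=+1 Δy=+0 Δt=3 [ok]
  4: Δx=+1 Δy=+0 Δt=3 [ok]
  5: Δx=+0 Δy=+2 Δt=3 [BAD: non-unit step]

first_bad_hop = 5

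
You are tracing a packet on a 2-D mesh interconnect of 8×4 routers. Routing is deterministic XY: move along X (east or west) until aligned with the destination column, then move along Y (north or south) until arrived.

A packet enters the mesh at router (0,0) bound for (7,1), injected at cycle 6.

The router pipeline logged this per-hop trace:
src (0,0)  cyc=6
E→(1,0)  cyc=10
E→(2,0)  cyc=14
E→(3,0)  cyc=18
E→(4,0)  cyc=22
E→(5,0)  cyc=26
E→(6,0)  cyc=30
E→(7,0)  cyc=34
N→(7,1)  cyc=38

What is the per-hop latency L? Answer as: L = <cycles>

L = 4

Δcyc across hop 0→1: 10 − 6 = 4.
Each hop adds L, hence L = 4.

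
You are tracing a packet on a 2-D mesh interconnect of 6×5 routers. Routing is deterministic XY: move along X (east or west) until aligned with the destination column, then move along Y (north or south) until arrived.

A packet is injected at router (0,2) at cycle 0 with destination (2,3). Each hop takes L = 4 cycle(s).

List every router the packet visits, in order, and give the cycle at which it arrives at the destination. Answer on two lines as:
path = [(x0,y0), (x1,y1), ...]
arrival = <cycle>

[0] x=0 y=2 t=0
[1] x=1 y=2 t=4 →E
[2] x=2 y=2 t=8 →E
[3] x=2 y=3 t=12 →N

path = [(0,2), (1,2), (2,2), (2,3)]
arrival = 12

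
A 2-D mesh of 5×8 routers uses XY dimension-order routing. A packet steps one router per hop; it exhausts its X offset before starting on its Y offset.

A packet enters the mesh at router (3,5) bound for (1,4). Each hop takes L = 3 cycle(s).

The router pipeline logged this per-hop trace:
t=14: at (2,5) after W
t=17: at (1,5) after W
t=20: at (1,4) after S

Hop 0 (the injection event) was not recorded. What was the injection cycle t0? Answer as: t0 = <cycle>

t0 = 11

The first recorded entry is hop 1 at cycle 14.
Subtract one hop: t0 = 14 − 3 = 11.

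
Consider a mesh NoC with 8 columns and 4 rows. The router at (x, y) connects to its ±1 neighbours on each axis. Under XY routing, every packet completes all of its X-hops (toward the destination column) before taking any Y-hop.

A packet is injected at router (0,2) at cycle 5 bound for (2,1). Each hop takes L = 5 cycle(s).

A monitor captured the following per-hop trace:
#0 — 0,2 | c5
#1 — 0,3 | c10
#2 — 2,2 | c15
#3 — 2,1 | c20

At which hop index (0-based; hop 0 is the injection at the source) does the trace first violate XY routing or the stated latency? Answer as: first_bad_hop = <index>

first_bad_hop = 1

hop 1: step (+0,+1), +5 cyc — BAD: Y-move but x=0≠2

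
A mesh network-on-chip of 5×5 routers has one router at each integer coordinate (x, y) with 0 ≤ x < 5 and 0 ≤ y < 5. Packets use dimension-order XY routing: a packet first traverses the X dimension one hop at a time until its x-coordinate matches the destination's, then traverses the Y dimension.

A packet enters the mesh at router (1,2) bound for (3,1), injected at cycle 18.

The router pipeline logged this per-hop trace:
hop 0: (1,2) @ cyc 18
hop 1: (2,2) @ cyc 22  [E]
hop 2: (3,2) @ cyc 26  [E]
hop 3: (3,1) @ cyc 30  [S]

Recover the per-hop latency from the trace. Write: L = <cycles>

L = 4

cyc[1] − cyc[0] = 22 − 18 = 4.
One hop costs L cycles, so L = 4.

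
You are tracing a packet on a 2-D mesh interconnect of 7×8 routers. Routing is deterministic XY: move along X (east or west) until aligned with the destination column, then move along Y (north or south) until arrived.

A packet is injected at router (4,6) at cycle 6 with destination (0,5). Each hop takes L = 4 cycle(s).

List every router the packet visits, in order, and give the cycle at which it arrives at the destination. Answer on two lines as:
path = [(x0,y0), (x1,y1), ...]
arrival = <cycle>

path = [(4,6), (3,6), (2,6), (1,6), (0,6), (0,5)]
arrival = 26

src (4,6)  cyc=6
W→(3,6)  cyc=10
W→(2,6)  cyc=14
W→(1,6)  cyc=18
W→(0,6)  cyc=22
S→(0,5)  cyc=26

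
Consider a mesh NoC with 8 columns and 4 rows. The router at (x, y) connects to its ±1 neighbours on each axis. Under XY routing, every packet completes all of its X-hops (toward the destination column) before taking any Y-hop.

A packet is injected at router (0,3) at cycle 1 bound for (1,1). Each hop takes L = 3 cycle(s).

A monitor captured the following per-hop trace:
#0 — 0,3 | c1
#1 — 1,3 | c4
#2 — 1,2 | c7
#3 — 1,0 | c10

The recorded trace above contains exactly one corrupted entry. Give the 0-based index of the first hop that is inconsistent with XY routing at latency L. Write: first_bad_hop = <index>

first_bad_hop = 3

  1: Δx=+1 Δy=+0 Δt=3 [ok]
  2: Δx=+0 Δy=-1 Δt=3 [ok]
  3: Δx=+0 Δy=-2 Δt=3 [BAD: non-unit step]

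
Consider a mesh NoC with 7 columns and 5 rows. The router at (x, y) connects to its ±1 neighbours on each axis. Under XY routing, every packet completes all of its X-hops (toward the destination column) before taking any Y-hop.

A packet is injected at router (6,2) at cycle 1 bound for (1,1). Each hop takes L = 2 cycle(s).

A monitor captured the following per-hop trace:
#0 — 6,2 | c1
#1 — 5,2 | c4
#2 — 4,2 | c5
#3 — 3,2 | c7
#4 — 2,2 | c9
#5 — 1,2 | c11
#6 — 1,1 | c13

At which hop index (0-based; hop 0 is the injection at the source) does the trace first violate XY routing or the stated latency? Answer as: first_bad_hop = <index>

first_bad_hop = 1

hop 1: step (-1,+0), +3 cyc — BAD: Δcyc=3≠L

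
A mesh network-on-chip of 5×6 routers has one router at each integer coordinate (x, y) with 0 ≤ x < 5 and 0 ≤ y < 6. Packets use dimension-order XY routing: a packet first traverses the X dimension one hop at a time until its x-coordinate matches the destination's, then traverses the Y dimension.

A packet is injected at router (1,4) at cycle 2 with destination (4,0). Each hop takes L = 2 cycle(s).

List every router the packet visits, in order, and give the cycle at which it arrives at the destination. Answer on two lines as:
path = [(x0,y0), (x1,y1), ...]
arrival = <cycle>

path = [(1,4), (2,4), (3,4), (4,4), (4,3), (4,2), (4,1), (4,0)]
arrival = 16

  0. router=(1,4) cycle=2 (inject)
  1. router=(2,4) cycle=4 dir=E
  2. router=(3,4) cycle=6 dir=E
  3. router=(4,4) cycle=8 dir=E
  4. router=(4,3) cycle=10 dir=S
  5. router=(4,2) cycle=12 dir=S
  6. router=(4,1) cycle=14 dir=S
  7. router=(4,0) cycle=16 dir=S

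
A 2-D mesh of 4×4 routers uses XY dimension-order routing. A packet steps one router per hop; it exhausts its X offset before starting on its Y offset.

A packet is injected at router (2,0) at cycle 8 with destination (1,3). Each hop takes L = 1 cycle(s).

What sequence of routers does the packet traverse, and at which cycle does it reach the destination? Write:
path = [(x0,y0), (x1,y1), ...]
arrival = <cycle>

[0] x=2 y=0 t=8
[1] x=1 y=0 t=9 →W
[2] x=1 y=1 t=10 →N
[3] x=1 y=2 t=11 →N
[4] x=1 y=3 t=12 →N

path = [(2,0), (1,0), (1,1), (1,2), (1,3)]
arrival = 12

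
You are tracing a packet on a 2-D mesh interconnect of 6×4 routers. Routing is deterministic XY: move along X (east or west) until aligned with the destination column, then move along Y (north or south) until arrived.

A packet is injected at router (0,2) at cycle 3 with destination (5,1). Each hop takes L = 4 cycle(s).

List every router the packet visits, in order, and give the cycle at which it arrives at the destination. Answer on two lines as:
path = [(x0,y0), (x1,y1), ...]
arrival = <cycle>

path = [(0,2), (1,2), (2,2), (3,2), (4,2), (5,2), (5,1)]
arrival = 27

src (0,2)  cyc=3
E→(1,2)  cyc=7
E→(2,2)  cyc=11
E→(3,2)  cyc=15
E→(4,2)  cyc=19
E→(5,2)  cyc=23
S→(5,1)  cyc=27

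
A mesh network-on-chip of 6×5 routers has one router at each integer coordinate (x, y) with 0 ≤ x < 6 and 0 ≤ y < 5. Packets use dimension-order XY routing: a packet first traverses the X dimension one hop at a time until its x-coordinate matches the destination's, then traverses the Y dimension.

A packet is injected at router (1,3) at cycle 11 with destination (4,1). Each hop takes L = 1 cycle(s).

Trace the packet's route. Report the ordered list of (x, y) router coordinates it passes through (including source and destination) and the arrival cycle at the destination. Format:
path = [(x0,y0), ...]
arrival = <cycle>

src (1,3)  cyc=11
E→(2,3)  cyc=12
E→(3,3)  cyc=13
E→(4,3)  cyc=14
S→(4,2)  cyc=15
S→(4,1)  cyc=16

path = [(1,3), (2,3), (3,3), (4,3), (4,2), (4,1)]
arrival = 16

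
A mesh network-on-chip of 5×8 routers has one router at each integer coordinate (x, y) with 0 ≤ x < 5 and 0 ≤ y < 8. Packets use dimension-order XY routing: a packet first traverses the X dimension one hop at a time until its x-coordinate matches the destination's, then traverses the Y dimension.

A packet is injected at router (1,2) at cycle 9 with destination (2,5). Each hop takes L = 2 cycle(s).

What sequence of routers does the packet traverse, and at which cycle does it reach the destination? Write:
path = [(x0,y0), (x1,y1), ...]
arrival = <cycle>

path = [(1,2), (2,2), (2,3), (2,4), (2,5)]
arrival = 17

[0] x=1 y=2 t=9
[1] x=2 y=2 t=11 →E
[2] x=2 y=3 t=13 →N
[3] x=2 y=4 t=15 →N
[4] x=2 y=5 t=17 →N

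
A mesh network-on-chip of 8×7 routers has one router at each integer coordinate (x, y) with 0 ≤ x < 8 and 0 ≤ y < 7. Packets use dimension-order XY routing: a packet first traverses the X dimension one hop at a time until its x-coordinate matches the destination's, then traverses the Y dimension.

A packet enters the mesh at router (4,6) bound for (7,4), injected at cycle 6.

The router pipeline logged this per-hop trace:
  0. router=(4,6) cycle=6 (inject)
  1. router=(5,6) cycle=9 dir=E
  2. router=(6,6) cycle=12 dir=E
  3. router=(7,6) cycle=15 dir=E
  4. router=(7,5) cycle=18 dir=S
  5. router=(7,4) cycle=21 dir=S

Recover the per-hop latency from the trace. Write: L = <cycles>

L = 3

Between hops 0 and 1 the cycle counter advances 9 − 6 = 3.
Each hop adds L, hence L = 3.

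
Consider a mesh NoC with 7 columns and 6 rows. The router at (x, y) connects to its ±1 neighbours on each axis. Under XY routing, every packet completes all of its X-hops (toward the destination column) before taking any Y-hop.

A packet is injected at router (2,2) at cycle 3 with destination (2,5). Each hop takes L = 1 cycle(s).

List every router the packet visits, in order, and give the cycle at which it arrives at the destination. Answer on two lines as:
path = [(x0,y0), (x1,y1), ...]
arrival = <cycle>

#0 — 2,2 | c3
#1 — 2,3 | c4 | N
#2 — 2,4 | c5 | N
#3 — 2,5 | c6 | N

path = [(2,2), (2,3), (2,4), (2,5)]
arrival = 6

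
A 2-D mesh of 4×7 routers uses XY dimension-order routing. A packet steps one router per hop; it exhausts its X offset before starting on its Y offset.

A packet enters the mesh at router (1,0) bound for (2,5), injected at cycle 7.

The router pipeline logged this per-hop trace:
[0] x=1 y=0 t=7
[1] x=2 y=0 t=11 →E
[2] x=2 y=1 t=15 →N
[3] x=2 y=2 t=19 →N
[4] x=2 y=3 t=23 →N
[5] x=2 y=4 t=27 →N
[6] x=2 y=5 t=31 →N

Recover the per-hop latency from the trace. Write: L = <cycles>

Δcyc across hop 0→1: 11 − 7 = 4.
Each hop adds L, hence L = 4.

L = 4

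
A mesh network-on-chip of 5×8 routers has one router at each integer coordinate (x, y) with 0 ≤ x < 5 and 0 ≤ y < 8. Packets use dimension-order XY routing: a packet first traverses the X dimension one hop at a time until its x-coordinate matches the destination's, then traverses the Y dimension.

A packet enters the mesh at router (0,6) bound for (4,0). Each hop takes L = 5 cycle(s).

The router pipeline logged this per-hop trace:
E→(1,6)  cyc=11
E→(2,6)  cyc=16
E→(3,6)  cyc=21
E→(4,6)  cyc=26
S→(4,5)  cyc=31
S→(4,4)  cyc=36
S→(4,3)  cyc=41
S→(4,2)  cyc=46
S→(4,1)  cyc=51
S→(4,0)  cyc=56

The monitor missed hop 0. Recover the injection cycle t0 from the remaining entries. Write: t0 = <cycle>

Hop 1 reached at cycle 11; hop k is at t0 + k·L.
t0 = cyc[1] − L = 11 − 5 = 6.

t0 = 6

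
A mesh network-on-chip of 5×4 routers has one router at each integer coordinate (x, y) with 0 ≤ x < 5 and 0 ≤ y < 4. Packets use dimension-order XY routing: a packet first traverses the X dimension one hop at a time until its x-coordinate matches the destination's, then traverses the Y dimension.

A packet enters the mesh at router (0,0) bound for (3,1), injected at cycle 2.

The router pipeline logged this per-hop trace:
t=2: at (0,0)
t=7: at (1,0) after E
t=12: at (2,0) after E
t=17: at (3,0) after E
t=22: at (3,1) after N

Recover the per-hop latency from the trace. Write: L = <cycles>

Δcyc across hop 0→1: 7 − 2 = 5.
One hop costs L cycles, so L = 5.

L = 5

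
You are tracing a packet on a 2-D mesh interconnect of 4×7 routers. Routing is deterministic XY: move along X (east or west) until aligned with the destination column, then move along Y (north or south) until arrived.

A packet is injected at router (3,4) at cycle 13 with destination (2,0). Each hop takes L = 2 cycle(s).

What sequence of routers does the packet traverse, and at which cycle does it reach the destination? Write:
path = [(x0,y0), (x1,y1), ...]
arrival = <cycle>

#0 — 3,4 | c13
#1 — 2,4 | c15 | W
#2 — 2,3 | c17 | S
#3 — 2,2 | c19 | S
#4 — 2,1 | c21 | S
#5 — 2,0 | c23 | S

path = [(3,4), (2,4), (2,3), (2,2), (2,1), (2,0)]
arrival = 23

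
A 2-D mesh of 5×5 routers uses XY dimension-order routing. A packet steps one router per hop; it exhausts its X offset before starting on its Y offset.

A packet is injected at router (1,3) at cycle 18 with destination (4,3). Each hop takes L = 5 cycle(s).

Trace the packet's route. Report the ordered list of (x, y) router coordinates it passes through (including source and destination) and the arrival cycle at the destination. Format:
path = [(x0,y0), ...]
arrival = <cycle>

[0] x=1 y=3 t=18
[1] x=2 y=3 t=23 →E
[2] x=3 y=3 t=28 →E
[3] x=4 y=3 t=33 →E

path = [(1,3), (2,3), (3,3), (4,3)]
arrival = 33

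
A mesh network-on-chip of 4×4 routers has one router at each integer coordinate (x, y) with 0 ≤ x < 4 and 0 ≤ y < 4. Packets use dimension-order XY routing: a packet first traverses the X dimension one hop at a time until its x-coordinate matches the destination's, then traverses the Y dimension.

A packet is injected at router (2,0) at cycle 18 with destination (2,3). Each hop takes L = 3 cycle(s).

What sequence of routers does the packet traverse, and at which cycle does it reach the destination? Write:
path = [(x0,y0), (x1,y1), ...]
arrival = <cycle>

hop 0: (2,0) @ cyc 18
hop 1: (2,1) @ cyc 21  [N]
hop 2: (2,2) @ cyc 24  [N]
hop 3: (2,3) @ cyc 27  [N]

path = [(2,0), (2,1), (2,2), (2,3)]
arrival = 27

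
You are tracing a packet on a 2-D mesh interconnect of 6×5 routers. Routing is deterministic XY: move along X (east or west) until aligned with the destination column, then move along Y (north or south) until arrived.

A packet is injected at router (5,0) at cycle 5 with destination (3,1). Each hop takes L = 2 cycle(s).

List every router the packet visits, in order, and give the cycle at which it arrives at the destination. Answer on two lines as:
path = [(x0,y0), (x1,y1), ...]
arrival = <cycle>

t=5: at (5,0)
t=7: at (4,0) after W
t=9: at (3,0) after W
t=11: at (3,1) after N

path = [(5,0), (4,0), (3,0), (3,1)]
arrival = 11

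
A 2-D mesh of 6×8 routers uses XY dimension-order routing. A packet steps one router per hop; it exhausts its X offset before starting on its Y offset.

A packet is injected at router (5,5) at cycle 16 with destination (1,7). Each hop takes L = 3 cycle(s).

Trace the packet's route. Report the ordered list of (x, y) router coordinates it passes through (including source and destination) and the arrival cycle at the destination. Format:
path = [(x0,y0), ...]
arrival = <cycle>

[0] x=5 y=5 t=16
[1] x=4 y=5 t=19 →W
[2] x=3 y=5 t=22 →W
[3] x=2 y=5 t=25 →W
[4] x=1 y=5 t=28 →W
[5] x=1 y=6 t=31 →N
[6] x=1 y=7 t=34 →N

path = [(5,5), (4,5), (3,5), (2,5), (1,5), (1,6), (1,7)]
arrival = 34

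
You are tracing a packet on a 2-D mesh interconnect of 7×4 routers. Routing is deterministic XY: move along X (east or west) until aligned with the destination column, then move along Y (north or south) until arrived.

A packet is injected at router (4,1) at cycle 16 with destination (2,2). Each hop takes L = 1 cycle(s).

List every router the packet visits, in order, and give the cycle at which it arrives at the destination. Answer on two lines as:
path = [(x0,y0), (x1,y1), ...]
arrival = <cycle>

path = [(4,1), (3,1), (2,1), (2,2)]
arrival = 19

[0] x=4 y=1 t=16
[1] x=3 y=1 t=17 →W
[2] x=2 y=1 t=18 →W
[3] x=2 y=2 t=19 →N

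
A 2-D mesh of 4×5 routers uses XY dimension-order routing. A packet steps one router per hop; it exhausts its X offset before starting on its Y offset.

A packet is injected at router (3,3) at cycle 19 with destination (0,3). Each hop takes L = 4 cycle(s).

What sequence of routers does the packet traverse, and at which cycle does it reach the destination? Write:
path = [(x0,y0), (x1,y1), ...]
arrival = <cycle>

path = [(3,3), (2,3), (1,3), (0,3)]
arrival = 31

src (3,3)  cyc=19
W→(2,3)  cyc=23
W→(1,3)  cyc=27
W→(0,3)  cyc=31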